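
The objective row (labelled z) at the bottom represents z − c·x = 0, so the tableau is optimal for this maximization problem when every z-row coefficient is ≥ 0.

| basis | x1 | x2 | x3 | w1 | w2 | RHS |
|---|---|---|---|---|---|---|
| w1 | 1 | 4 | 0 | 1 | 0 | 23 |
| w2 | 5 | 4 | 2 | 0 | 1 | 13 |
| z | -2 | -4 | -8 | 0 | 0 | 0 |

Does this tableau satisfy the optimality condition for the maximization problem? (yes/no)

The z-row has a negative entry -8 in column x3, so it is not optimal.

no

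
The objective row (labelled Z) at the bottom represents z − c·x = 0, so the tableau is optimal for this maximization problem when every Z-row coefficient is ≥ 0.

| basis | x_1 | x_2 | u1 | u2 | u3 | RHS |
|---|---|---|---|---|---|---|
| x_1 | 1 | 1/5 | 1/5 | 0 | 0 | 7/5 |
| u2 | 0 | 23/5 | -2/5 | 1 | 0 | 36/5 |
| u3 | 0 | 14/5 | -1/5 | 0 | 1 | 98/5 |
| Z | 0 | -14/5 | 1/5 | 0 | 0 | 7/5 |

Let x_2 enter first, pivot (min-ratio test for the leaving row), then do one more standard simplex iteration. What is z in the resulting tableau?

6

Ratio test on column x_2 — row 1: (7/5)/(1/5) = 7; row 2: (36/5)/(23/5) = 36/23; row 3: (98/5)/(14/5) = 7. Minimum is 36/23 at row 2 (u2 leaves); pivot element 23/5.
Pivot on row 2; the Z-row RHS becomes 7/5 − (-14/5)·(36/23) = 133/23.
Next entering variable (most negative Z-row entry -1/23): u1.
Ratio test on column u1 — row 1: (25/23)/(5/23) = 5; row 2: entry -2/23 ≤ 0; row 3: (350/23)/(1/23) = 350. Minimum is 5 at row 1 (x_1 leaves); pivot element 5/23.
After the second pivot the Z-row RHS is 133/23 − (-1/23)·5 = 6.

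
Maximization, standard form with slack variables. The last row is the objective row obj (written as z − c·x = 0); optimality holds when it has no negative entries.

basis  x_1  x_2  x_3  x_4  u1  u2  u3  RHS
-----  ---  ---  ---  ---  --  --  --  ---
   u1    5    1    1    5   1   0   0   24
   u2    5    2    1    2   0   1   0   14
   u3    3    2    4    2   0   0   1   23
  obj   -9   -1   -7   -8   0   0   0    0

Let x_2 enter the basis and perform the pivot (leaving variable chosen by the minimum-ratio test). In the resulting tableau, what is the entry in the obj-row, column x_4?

Ratio test on column x_2 — row 1: 24/1 = 24; row 2: 14/2 = 7; row 3: 23/2 = 23/2. Minimum is 7 at row 2 (u2 leaves); pivot element 2.
Divide row 2 by 2; eliminate column x_2 from the other rows.
obj-row update in column x_4: -8 − (-1)·1 = -7.

-7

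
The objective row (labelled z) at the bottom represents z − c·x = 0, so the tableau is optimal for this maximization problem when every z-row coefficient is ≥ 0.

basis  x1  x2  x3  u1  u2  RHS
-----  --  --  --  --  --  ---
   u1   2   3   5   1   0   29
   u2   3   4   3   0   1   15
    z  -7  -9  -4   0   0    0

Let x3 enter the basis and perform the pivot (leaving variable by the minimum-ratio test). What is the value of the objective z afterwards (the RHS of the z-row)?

Ratio test on column x3 — row 1: 29/5 = 29/5; row 2: 15/3 = 5. Minimum is 5 at row 2 (u2 leaves); pivot element 3.
Pivot on row 2; the z-row RHS becomes 0 − (-4)·5 = 20.

20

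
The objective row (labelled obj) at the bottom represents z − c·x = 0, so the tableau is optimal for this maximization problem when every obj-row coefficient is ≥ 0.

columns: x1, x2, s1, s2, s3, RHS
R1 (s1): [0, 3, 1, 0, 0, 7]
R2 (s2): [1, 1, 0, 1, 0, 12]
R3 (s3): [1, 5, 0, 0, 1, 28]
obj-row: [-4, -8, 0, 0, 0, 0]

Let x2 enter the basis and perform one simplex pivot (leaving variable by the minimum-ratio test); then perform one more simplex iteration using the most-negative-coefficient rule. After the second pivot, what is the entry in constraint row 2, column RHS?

29/3

Ratio test on column x2 — row 1: 7/3 = 7/3; row 2: 12/1 = 12; row 3: 28/5 = 28/5. Minimum is 7/3 at row 1 (s1 leaves); pivot element 3.
Divide row 1 by 3; eliminate column x2 from the other rows.
Second iteration: most negative obj-row entry is -4 in column x1, so x1 enters.
Ratio test on column x1 — row 1: entry 0 ≤ 0; row 2: (29/3)/1 = 29/3; row 3: (49/3)/1 = 49/3. Minimum is 29/3 at row 2 (s2 leaves); pivot element 1.
Divide row 2 by 1; eliminate column x1 from the other rows.
After both pivots, the entry at constraint row 2, column RHS is 29/3.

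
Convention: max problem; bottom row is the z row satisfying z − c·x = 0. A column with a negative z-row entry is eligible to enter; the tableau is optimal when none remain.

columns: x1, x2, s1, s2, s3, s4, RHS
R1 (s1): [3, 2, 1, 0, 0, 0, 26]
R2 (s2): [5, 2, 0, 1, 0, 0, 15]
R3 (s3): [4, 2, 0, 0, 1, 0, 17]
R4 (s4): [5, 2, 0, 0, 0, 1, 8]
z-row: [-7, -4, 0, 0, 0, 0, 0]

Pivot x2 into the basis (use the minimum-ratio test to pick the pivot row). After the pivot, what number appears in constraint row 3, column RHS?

9

Ratio test on column x2 — row 1: 26/2 = 13; row 2: 15/2 = 15/2; row 3: 17/2 = 17/2; row 4: 8/2 = 4. Minimum is 4 at row 4 (s4 leaves); pivot element 2.
Divide row 4 by 2; eliminate column x2 from the other rows.
Row 3 update in column RHS: 17 − 2·4 = 9.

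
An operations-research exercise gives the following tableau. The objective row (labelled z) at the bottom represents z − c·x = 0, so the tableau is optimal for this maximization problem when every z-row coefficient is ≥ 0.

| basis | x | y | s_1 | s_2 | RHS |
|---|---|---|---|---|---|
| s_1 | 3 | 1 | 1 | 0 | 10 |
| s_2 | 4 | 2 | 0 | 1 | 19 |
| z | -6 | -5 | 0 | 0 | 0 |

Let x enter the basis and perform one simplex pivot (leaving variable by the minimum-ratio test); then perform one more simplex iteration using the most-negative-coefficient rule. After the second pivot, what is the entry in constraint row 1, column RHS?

1/2

Ratio test on column x — row 1: 10/3 = 10/3; row 2: 19/4 = 19/4. Minimum is 10/3 at row 1 (s_1 leaves); pivot element 3.
Divide row 1 by 3; eliminate column x from the other rows.
Second iteration: most negative z-row entry is -3 in column y, so y enters.
Ratio test on column y — row 1: (10/3)/(1/3) = 10; row 2: (17/3)/(2/3) = 17/2. Minimum is 17/2 at row 2 (s_2 leaves); pivot element 2/3.
Divide row 2 by 2/3; eliminate column y from the other rows.
After both pivots, the entry at constraint row 1, column RHS is 1/2.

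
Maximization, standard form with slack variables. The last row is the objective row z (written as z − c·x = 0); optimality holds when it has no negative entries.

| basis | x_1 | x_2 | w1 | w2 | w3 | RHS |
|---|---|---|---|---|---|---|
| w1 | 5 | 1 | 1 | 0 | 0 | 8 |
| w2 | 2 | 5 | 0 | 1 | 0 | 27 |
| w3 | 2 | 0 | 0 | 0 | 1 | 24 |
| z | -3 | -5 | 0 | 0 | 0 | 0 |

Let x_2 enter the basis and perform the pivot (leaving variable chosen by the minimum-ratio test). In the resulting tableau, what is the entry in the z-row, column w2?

Ratio test on column x_2 — row 1: 8/1 = 8; row 2: 27/5 = 27/5; row 3: entry 0 ≤ 0. Minimum is 27/5 at row 2 (w2 leaves); pivot element 5.
Divide row 2 by 5; eliminate column x_2 from the other rows.
z-row update in column w2: 0 − (-5)·(1/5) = 1.

1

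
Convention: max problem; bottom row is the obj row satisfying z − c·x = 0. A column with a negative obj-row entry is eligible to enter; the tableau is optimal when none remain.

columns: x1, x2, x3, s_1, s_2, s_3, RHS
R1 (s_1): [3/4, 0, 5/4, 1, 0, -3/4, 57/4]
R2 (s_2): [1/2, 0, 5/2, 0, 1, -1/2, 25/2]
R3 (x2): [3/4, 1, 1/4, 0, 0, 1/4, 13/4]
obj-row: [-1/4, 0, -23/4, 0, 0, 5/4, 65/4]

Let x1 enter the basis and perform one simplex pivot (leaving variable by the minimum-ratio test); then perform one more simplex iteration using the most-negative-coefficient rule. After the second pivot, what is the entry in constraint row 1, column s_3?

-5/7

Ratio test on column x1 — row 1: (57/4)/(3/4) = 19; row 2: (25/2)/(1/2) = 25; row 3: (13/4)/(3/4) = 13/3. Minimum is 13/3 at row 3 (x2 leaves); pivot element 3/4.
Divide row 3 by 3/4; eliminate column x1 from the other rows.
Second iteration: most negative obj-row entry is -17/3 in column x3, so x3 enters.
Ratio test on column x3 — row 1: 11/1 = 11; row 2: (31/3)/(7/3) = 31/7; row 3: (13/3)/(1/3) = 13. Minimum is 31/7 at row 2 (s_2 leaves); pivot element 7/3.
Divide row 2 by 7/3; eliminate column x3 from the other rows.
After both pivots, the entry at constraint row 1, column s_3 is -5/7.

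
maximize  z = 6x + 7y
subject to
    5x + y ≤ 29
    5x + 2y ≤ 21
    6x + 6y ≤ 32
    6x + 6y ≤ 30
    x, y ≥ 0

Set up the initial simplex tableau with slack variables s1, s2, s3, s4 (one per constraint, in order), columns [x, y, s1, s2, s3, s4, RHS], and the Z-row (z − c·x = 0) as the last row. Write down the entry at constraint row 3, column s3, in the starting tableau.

1

Slack s3 belongs to constraint 3; its column is the unit vector e_3, so the entry in row 3 is 1.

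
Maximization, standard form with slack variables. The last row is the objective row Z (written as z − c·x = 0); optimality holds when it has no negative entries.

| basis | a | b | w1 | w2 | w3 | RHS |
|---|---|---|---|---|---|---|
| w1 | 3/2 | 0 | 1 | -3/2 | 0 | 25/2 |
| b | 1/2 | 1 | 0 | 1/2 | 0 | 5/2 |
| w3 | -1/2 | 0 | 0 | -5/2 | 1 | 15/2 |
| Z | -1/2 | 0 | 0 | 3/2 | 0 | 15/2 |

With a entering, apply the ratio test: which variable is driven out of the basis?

b

Column a entries and ratios — w1: (25/2)/(3/2) = 25/3; b: (5/2)/(1/2) = 5; w3: -1/2 ≤ 0, skip.
Smallest ratio is 5 in the row of b, so b leaves.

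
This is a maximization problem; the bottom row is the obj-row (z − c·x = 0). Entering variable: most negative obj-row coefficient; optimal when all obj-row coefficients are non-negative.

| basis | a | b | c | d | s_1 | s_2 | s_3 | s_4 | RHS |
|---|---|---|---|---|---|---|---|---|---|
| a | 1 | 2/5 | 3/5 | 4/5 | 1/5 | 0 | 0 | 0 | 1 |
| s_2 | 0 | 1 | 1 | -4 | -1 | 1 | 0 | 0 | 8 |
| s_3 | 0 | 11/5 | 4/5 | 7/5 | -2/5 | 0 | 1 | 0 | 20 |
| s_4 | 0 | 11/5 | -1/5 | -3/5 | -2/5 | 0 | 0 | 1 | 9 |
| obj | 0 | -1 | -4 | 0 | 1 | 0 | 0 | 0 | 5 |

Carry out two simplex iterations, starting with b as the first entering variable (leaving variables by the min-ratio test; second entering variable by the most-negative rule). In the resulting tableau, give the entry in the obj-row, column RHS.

35/3

Ratio test on column b — row 1: 1/(2/5) = 5/2; row 2: 8/1 = 8; row 3: 20/(11/5) = 100/11; row 4: 9/(11/5) = 45/11. Minimum is 5/2 at row 1 (a leaves); pivot element 2/5.
Divide row 1 by 2/5; eliminate column b from the other rows.
Second iteration: most negative obj-row entry is -5/2 in column c, so c enters.
Ratio test on column c — row 1: (5/2)/(3/2) = 5/3; row 2: entry -1/2 ≤ 0; row 3: entry -5/2 ≤ 0; row 4: entry -7/2 ≤ 0. Minimum is 5/3 at row 1 (b leaves); pivot element 3/2.
Divide row 1 by 3/2; eliminate column c from the other rows.
After both pivots, the entry at the obj-row, column RHS is 35/3.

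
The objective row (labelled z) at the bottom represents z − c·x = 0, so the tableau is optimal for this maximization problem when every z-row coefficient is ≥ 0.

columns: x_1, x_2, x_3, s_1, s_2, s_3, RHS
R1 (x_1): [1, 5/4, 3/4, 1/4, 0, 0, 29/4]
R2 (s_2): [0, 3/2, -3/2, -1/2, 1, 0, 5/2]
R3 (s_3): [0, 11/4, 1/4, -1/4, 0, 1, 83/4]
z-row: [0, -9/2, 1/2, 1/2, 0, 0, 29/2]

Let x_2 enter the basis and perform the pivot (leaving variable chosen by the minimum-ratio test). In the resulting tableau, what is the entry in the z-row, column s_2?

Ratio test on column x_2 — row 1: (29/4)/(5/4) = 29/5; row 2: (5/2)/(3/2) = 5/3; row 3: (83/4)/(11/4) = 83/11. Minimum is 5/3 at row 2 (s_2 leaves); pivot element 3/2.
Divide row 2 by 3/2; eliminate column x_2 from the other rows.
z-row update in column s_2: 0 − (-9/2)·(2/3) = 3.

3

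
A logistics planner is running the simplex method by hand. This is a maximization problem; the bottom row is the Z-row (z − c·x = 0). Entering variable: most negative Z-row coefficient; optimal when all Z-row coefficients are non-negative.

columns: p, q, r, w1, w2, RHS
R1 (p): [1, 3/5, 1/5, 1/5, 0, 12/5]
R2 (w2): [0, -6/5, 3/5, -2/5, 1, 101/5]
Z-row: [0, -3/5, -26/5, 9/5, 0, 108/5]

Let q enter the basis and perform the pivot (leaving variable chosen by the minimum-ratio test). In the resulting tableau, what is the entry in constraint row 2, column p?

Ratio test on column q — row 1: (12/5)/(3/5) = 4; row 2: entry -6/5 ≤ 0. Minimum is 4 at row 1 (p leaves); pivot element 3/5.
Divide row 1 by 3/5; eliminate column q from the other rows.
Row 2 update in column p: 0 − (-6/5)·(5/3) = 2.

2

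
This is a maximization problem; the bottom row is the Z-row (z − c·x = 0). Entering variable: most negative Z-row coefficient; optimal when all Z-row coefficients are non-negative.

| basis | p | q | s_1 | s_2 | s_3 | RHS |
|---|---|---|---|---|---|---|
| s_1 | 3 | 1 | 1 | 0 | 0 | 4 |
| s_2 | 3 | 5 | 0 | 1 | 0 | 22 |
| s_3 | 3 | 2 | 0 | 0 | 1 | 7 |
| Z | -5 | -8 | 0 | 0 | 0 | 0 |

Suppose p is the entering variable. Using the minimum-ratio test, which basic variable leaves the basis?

s_1

Column p entries and ratios — s_1: 4/3 = 4/3; s_2: 22/3 = 22/3; s_3: 7/3 = 7/3.
Smallest ratio is 4/3 in the row of s_1, so s_1 leaves.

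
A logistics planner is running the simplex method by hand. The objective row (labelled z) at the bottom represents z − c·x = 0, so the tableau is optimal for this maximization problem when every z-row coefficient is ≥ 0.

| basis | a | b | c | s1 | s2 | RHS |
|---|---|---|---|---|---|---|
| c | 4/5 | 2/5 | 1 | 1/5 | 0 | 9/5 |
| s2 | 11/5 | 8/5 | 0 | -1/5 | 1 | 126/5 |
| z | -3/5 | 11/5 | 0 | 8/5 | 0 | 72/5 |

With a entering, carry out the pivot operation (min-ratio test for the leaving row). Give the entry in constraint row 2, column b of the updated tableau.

Ratio test on column a — row 1: (9/5)/(4/5) = 9/4; row 2: (126/5)/(11/5) = 126/11. Minimum is 9/4 at row 1 (c leaves); pivot element 4/5.
Divide row 1 by 4/5; eliminate column a from the other rows.
Row 2 update in column b: 8/5 − (11/5)·(1/2) = 1/2.

1/2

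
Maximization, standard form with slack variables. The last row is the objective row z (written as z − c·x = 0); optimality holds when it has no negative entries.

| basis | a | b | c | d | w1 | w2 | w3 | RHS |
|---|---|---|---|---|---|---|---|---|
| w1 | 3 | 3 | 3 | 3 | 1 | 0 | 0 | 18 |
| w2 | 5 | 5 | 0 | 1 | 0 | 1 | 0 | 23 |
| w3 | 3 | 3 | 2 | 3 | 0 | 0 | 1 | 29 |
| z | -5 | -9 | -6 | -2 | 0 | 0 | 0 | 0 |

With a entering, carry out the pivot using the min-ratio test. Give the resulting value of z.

Ratio test on column a — row 1: 18/3 = 6; row 2: 23/5 = 23/5; row 3: 29/3 = 29/3. Minimum is 23/5 at row 2 (w2 leaves); pivot element 5.
Pivot on row 2; the z-row RHS becomes 0 − (-5)·(23/5) = 23.

23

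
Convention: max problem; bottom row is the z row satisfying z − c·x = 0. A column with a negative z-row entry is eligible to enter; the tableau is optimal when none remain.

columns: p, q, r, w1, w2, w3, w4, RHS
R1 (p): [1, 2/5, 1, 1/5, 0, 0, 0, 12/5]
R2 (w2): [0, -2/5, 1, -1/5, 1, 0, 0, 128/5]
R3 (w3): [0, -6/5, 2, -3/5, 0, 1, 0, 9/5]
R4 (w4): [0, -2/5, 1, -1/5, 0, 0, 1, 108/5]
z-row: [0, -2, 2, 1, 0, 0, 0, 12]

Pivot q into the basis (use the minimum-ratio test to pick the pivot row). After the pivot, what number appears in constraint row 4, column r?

2

Ratio test on column q — row 1: (12/5)/(2/5) = 6; row 2: entry -2/5 ≤ 0; row 3: entry -6/5 ≤ 0; row 4: entry -2/5 ≤ 0. Minimum is 6 at row 1 (p leaves); pivot element 2/5.
Divide row 1 by 2/5; eliminate column q from the other rows.
Row 4 update in column r: 1 − (-2/5)·(5/2) = 2.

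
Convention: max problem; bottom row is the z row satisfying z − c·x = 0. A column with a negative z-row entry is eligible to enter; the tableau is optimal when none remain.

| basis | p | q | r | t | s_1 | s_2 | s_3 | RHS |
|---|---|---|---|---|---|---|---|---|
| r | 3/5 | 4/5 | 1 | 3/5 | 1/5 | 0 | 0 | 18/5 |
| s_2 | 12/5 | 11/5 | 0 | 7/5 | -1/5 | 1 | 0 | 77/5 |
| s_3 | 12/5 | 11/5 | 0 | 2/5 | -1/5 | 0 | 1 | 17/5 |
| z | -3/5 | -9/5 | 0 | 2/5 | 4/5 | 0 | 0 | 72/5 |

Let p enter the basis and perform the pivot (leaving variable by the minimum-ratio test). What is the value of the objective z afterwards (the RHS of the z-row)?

61/4

Ratio test on column p — row 1: (18/5)/(3/5) = 6; row 2: (77/5)/(12/5) = 77/12; row 3: (17/5)/(12/5) = 17/12. Minimum is 17/12 at row 3 (s_3 leaves); pivot element 12/5.
Pivot on row 3; the z-row RHS becomes 72/5 − (-3/5)·(17/12) = 61/4.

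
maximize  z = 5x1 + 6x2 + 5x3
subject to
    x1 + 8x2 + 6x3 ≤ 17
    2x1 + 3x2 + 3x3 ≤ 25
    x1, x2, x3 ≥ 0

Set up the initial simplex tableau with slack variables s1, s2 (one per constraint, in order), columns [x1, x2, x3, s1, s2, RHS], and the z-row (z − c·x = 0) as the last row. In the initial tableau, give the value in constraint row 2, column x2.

3

Constraint 2 has coefficient 3 on x2.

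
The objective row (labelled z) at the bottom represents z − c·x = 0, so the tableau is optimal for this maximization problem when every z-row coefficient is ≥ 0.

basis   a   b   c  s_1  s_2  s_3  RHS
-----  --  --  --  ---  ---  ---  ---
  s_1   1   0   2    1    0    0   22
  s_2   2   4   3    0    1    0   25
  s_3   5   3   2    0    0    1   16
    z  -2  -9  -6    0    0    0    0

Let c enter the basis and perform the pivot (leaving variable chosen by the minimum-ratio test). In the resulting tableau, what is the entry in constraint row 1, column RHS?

6

Ratio test on column c — row 1: 22/2 = 11; row 2: 25/3 = 25/3; row 3: 16/2 = 8. Minimum is 8 at row 3 (s_3 leaves); pivot element 2.
Divide row 3 by 2; eliminate column c from the other rows.
Row 1 update in column RHS: 22 − 2·8 = 6.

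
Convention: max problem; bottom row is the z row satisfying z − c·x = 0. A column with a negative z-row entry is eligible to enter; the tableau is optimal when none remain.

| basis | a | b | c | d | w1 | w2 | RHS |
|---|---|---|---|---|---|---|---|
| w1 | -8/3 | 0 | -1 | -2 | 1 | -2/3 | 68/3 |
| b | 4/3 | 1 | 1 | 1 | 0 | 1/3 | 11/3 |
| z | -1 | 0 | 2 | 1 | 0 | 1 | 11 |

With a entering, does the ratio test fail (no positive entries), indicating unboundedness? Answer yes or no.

Column a has positive entries in row(s) 2, so the ratio test bounds it — not unbounded.

no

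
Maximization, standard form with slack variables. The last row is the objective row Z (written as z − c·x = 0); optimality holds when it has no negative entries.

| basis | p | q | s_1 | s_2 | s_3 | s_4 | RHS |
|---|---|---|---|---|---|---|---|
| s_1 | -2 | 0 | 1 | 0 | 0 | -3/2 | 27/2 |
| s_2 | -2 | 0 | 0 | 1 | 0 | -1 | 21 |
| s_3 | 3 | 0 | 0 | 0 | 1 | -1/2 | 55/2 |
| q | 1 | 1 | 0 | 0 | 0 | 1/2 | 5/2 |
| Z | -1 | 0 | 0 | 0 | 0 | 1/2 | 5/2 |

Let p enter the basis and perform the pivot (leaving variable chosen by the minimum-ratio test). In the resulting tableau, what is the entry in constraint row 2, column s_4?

0

Ratio test on column p — row 1: entry -2 ≤ 0; row 2: entry -2 ≤ 0; row 3: (55/2)/3 = 55/6; row 4: (5/2)/1 = 5/2. Minimum is 5/2 at row 4 (q leaves); pivot element 1.
Divide row 4 by 1; eliminate column p from the other rows.
Row 2 update in column s_4: -1 − (-2)·(1/2) = 0.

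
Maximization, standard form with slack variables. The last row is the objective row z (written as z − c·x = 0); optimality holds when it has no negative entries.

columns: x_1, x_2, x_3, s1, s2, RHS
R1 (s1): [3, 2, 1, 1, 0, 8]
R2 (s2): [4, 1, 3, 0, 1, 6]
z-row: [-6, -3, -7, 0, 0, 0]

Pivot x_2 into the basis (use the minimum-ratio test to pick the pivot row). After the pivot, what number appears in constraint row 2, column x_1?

Ratio test on column x_2 — row 1: 8/2 = 4; row 2: 6/1 = 6. Minimum is 4 at row 1 (s1 leaves); pivot element 2.
Divide row 1 by 2; eliminate column x_2 from the other rows.
Row 2 update in column x_1: 4 − 1·(3/2) = 5/2.

5/2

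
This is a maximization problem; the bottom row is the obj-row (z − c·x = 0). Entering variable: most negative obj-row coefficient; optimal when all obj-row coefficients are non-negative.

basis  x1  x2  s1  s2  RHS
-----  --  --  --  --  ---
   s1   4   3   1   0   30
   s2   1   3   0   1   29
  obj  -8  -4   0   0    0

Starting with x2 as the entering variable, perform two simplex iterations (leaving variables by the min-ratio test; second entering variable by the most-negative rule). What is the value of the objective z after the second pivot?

368/9

Ratio test on column x2 — row 1: 30/3 = 10; row 2: 29/3 = 29/3. Minimum is 29/3 at row 2 (s2 leaves); pivot element 3.
Pivot on row 2; the obj-row RHS becomes 0 − (-4)·(29/3) = 116/3.
Next entering variable (most negative obj-row entry -20/3): x1.
Ratio test on column x1 — row 1: 1/3 = 1/3; row 2: (29/3)/(1/3) = 29. Minimum is 1/3 at row 1 (s1 leaves); pivot element 3.
After the second pivot the obj-row RHS is 116/3 − (-20/3)·(1/3) = 368/9.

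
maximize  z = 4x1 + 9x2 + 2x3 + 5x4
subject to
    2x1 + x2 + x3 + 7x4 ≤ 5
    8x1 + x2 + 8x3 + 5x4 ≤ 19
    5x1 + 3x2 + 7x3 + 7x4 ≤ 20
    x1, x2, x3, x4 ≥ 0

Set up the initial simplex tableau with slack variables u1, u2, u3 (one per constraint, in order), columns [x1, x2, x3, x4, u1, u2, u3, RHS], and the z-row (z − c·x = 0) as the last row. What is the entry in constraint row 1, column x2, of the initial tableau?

Constraint 1 has coefficient 1 on x2.

1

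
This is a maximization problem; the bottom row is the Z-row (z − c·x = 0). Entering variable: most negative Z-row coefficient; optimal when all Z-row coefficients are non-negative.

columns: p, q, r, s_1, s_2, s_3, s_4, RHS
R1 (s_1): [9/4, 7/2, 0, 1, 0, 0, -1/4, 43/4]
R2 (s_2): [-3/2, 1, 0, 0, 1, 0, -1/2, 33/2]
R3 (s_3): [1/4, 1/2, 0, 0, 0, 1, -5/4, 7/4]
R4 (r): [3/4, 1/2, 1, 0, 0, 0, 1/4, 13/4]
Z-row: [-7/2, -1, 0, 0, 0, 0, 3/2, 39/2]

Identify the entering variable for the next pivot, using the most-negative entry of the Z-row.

p

Negative Z-row entries: p: -7/2, q: -1.
The most negative is -7/2 in column p, so p enters.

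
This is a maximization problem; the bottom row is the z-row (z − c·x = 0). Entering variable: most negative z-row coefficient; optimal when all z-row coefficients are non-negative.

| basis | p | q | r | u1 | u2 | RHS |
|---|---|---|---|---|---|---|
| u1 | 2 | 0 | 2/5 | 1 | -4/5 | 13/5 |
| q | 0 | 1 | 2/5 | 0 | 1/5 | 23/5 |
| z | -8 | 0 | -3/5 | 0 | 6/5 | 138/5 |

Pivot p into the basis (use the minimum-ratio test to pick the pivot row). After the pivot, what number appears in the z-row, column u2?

-2

Ratio test on column p — row 1: (13/5)/2 = 13/10; row 2: entry 0 ≤ 0. Minimum is 13/10 at row 1 (u1 leaves); pivot element 2.
Divide row 1 by 2; eliminate column p from the other rows.
z-row update in column u2: 6/5 − (-8)·(-2/5) = -2.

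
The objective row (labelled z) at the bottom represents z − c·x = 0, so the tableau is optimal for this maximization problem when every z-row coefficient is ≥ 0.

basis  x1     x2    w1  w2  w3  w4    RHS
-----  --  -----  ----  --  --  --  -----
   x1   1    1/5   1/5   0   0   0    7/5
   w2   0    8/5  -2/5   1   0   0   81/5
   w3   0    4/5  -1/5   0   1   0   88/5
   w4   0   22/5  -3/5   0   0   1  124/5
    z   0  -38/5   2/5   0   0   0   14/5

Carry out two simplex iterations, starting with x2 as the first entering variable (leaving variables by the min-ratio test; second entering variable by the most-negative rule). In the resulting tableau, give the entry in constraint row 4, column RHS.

Ratio test on column x2 — row 1: (7/5)/(1/5) = 7; row 2: (81/5)/(8/5) = 81/8; row 3: (88/5)/(4/5) = 22; row 4: (124/5)/(22/5) = 62/11. Minimum is 62/11 at row 4 (w4 leaves); pivot element 22/5.
Divide row 4 by 22/5; eliminate column x2 from the other rows.
Second iteration: most negative z-row entry is -7/11 in column w1, so w1 enters.
Ratio test on column w1 — row 1: (3/11)/(5/22) = 6/5; row 2: entry -2/11 ≤ 0; row 3: entry -1/11 ≤ 0; row 4: entry -3/22 ≤ 0. Minimum is 6/5 at row 1 (x1 leaves); pivot element 5/22.
Divide row 1 by 5/22; eliminate column w1 from the other rows.
After both pivots, the entry at constraint row 4, column RHS is 29/5.

29/5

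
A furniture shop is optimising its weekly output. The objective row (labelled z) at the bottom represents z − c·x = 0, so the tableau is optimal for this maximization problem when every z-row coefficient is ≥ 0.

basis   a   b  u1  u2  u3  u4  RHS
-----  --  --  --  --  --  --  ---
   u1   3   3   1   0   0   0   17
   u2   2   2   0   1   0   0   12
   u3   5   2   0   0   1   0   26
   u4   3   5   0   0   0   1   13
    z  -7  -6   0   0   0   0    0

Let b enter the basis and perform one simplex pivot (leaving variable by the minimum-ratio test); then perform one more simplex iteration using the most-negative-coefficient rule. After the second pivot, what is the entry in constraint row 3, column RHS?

13/3

Ratio test on column b — row 1: 17/3 = 17/3; row 2: 12/2 = 6; row 3: 26/2 = 13; row 4: 13/5 = 13/5. Minimum is 13/5 at row 4 (u4 leaves); pivot element 5.
Divide row 4 by 5; eliminate column b from the other rows.
Second iteration: most negative z-row entry is -17/5 in column a, so a enters.
Ratio test on column a — row 1: (46/5)/(6/5) = 23/3; row 2: (34/5)/(4/5) = 17/2; row 3: (104/5)/(19/5) = 104/19; row 4: (13/5)/(3/5) = 13/3. Minimum is 13/3 at row 4 (b leaves); pivot element 3/5.
Divide row 4 by 3/5; eliminate column a from the other rows.
After both pivots, the entry at constraint row 3, column RHS is 13/3.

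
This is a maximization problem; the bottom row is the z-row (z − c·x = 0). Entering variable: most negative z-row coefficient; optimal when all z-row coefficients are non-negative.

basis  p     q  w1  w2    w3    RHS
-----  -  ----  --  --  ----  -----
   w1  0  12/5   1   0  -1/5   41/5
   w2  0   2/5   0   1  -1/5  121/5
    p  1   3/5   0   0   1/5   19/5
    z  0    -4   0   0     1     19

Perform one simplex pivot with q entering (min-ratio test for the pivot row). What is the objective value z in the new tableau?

98/3

Ratio test on column q — row 1: (41/5)/(12/5) = 41/12; row 2: (121/5)/(2/5) = 121/2; row 3: (19/5)/(3/5) = 19/3. Minimum is 41/12 at row 1 (w1 leaves); pivot element 12/5.
Pivot on row 1; the z-row RHS becomes 19 − (-4)·(41/12) = 98/3.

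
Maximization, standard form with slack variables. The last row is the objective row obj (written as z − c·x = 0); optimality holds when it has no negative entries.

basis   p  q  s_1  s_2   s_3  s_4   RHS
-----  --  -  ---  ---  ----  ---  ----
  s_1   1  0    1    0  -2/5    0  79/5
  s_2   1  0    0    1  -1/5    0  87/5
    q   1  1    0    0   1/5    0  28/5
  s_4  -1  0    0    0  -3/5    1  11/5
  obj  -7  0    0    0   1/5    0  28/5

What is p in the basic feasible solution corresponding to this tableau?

0

p is not in the basis, so in the current basic feasible solution p = 0.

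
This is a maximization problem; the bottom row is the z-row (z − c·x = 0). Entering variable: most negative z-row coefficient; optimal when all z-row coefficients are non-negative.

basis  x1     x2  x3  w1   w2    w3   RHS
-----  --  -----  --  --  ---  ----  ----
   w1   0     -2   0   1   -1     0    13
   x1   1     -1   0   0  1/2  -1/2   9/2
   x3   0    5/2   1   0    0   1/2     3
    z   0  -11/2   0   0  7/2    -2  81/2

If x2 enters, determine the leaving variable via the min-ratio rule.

x3

Column x2 entries and ratios — w1: -2 ≤ 0, skip; x1: -1 ≤ 0, skip; x3: 3/(5/2) = 6/5.
Smallest ratio is 6/5 in the row of x3, so x3 leaves.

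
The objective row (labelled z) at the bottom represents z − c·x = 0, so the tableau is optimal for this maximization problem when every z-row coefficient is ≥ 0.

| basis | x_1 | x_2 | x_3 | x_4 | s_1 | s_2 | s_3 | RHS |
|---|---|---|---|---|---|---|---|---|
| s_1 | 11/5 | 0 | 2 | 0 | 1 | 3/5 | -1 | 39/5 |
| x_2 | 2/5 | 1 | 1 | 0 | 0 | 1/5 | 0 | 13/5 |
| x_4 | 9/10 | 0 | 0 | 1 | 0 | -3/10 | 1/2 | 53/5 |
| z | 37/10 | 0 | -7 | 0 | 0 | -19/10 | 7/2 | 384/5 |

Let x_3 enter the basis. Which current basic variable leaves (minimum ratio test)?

x_2

Column x_3 entries and ratios — s_1: (39/5)/2 = 39/10; x_2: (13/5)/1 = 13/5; x_4: 0 ≤ 0, skip.
Smallest ratio is 13/5 in the row of x_2, so x_2 leaves.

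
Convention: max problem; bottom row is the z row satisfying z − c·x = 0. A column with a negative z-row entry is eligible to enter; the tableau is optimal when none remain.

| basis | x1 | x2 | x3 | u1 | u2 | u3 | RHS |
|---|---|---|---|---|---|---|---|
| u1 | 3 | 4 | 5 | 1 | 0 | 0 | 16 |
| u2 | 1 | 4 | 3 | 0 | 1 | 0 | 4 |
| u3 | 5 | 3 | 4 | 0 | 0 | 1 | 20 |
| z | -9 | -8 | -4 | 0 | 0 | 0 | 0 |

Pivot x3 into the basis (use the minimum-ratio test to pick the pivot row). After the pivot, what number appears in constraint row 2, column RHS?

Ratio test on column x3 — row 1: 16/5 = 16/5; row 2: 4/3 = 4/3; row 3: 20/4 = 5. Minimum is 4/3 at row 2 (u2 leaves); pivot element 3.
Divide row 2 by 3; eliminate column x3 from the other rows.
In the new row 2, the RHS entry is the old entry divided by the pivot: 4/3 = 4/3.

4/3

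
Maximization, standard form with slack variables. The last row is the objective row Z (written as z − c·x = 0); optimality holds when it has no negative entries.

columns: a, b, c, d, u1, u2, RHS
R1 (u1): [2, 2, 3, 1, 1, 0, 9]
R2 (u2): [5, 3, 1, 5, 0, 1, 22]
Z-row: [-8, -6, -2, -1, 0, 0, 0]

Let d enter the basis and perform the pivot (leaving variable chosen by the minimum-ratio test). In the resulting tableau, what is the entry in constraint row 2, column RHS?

22/5

Ratio test on column d — row 1: 9/1 = 9; row 2: 22/5 = 22/5. Minimum is 22/5 at row 2 (u2 leaves); pivot element 5.
Divide row 2 by 5; eliminate column d from the other rows.
In the new row 2, the RHS entry is the old entry divided by the pivot: 22/5 = 22/5.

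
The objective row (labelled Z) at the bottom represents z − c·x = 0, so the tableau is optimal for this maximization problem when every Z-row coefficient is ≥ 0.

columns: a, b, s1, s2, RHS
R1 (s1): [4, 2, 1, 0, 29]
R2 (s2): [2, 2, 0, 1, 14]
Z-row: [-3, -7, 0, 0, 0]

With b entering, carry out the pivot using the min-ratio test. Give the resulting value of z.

49

Ratio test on column b — row 1: 29/2 = 29/2; row 2: 14/2 = 7. Minimum is 7 at row 2 (s2 leaves); pivot element 2.
Pivot on row 2; the Z-row RHS becomes 0 − (-7)·7 = 49.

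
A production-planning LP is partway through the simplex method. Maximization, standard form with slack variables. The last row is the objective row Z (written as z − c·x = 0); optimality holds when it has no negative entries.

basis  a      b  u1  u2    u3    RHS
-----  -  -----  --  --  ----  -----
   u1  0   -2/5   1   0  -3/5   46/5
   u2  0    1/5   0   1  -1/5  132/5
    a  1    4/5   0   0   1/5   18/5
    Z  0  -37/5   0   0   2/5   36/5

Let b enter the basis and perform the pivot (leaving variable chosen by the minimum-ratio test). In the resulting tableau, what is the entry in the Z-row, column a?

37/4

Ratio test on column b — row 1: entry -2/5 ≤ 0; row 2: (132/5)/(1/5) = 132; row 3: (18/5)/(4/5) = 9/2. Minimum is 9/2 at row 3 (a leaves); pivot element 4/5.
Divide row 3 by 4/5; eliminate column b from the other rows.
Z-row update in column a: 0 − (-37/5)·(5/4) = 37/4.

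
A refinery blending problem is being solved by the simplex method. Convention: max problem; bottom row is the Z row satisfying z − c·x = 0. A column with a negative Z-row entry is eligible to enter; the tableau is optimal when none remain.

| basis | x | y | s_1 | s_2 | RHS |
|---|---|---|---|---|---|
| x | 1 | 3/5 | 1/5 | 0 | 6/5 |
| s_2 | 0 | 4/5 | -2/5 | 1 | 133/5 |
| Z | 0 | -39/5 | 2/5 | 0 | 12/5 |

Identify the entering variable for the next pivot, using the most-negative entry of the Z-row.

Negative Z-row entries: y: -39/5.
The most negative is -39/5 in column y, so y enters.

y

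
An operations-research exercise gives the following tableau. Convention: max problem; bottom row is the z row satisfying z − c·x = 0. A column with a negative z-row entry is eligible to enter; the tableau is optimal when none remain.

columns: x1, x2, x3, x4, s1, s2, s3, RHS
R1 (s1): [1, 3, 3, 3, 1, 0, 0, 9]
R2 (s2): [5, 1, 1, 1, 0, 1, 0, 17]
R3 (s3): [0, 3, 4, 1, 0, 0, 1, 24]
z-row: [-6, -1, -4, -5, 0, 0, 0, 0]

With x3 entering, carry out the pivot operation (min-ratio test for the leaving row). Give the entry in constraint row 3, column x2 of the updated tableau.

Ratio test on column x3 — row 1: 9/3 = 3; row 2: 17/1 = 17; row 3: 24/4 = 6. Minimum is 3 at row 1 (s1 leaves); pivot element 3.
Divide row 1 by 3; eliminate column x3 from the other rows.
Row 3 update in column x2: 3 − 4·1 = -1.

-1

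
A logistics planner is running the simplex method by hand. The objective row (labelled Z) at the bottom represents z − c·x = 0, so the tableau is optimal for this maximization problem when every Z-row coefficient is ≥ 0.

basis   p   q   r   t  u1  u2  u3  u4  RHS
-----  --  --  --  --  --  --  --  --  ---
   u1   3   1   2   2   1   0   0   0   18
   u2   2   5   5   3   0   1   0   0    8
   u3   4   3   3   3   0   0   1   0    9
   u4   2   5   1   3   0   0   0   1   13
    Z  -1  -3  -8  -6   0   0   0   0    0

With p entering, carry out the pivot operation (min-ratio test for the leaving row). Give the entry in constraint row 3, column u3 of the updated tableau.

1/4

Ratio test on column p — row 1: 18/3 = 6; row 2: 8/2 = 4; row 3: 9/4 = 9/4; row 4: 13/2 = 13/2. Minimum is 9/4 at row 3 (u3 leaves); pivot element 4.
Divide row 3 by 4; eliminate column p from the other rows.
In the new row 3, the u3 entry is the old entry divided by the pivot: 1/4 = 1/4.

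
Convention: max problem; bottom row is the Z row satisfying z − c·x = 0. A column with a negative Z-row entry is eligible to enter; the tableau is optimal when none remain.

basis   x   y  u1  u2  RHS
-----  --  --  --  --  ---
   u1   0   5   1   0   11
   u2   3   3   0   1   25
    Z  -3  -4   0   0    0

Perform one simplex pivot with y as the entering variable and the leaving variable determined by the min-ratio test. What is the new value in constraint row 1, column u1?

1/5

Ratio test on column y — row 1: 11/5 = 11/5; row 2: 25/3 = 25/3. Minimum is 11/5 at row 1 (u1 leaves); pivot element 5.
Divide row 1 by 5; eliminate column y from the other rows.
In the new row 1, the u1 entry is the old entry divided by the pivot: 1/5 = 1/5.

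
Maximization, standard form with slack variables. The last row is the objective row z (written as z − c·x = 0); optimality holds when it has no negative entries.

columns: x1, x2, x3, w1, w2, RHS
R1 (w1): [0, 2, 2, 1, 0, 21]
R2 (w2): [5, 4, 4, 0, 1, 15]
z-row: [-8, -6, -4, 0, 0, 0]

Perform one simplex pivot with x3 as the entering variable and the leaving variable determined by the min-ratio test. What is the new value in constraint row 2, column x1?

5/4

Ratio test on column x3 — row 1: 21/2 = 21/2; row 2: 15/4 = 15/4. Minimum is 15/4 at row 2 (w2 leaves); pivot element 4.
Divide row 2 by 4; eliminate column x3 from the other rows.
In the new row 2, the x1 entry is the old entry divided by the pivot: 5/4 = 5/4.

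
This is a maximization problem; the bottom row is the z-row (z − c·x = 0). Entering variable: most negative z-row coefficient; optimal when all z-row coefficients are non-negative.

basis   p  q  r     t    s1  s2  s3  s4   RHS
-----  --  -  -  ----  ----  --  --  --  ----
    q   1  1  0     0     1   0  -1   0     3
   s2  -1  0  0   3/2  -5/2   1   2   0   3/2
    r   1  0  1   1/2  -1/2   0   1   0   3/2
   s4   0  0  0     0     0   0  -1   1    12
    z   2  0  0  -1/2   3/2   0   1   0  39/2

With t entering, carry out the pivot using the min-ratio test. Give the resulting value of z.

Ratio test on column t — row 1: entry 0 ≤ 0; row 2: (3/2)/(3/2) = 1; row 3: (3/2)/(1/2) = 3; row 4: entry 0 ≤ 0. Minimum is 1 at row 2 (s2 leaves); pivot element 3/2.
Pivot on row 2; the z-row RHS becomes 39/2 − (-1/2)·1 = 20.

20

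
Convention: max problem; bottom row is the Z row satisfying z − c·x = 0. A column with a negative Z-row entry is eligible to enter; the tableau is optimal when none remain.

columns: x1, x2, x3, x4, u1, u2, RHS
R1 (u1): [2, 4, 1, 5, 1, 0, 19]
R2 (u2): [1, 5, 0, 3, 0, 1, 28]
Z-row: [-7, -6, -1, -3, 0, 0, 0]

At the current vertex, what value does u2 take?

u2 is basic (row 2); its value is the RHS of that row, 28.

28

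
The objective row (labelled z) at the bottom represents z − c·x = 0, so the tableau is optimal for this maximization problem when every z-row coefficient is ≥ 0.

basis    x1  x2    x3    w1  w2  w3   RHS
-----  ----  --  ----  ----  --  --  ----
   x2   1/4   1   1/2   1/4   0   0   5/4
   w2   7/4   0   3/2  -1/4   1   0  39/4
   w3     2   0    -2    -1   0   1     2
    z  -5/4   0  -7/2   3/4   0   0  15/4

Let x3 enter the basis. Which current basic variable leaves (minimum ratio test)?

Column x3 entries and ratios — x2: (5/4)/(1/2) = 5/2; w2: (39/4)/(3/2) = 13/2; w3: -2 ≤ 0, skip.
Smallest ratio is 5/2 in the row of x2, so x2 leaves.

x2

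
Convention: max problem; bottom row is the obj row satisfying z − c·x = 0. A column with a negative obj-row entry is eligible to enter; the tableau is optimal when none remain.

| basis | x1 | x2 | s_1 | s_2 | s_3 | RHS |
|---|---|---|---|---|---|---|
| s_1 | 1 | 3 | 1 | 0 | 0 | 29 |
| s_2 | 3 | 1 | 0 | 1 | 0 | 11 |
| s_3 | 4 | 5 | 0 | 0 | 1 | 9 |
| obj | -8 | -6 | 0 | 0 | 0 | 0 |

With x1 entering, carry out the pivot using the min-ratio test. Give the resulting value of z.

Ratio test on column x1 — row 1: 29/1 = 29; row 2: 11/3 = 11/3; row 3: 9/4 = 9/4. Minimum is 9/4 at row 3 (s_3 leaves); pivot element 4.
Pivot on row 3; the obj-row RHS becomes 0 − (-8)·(9/4) = 18.

18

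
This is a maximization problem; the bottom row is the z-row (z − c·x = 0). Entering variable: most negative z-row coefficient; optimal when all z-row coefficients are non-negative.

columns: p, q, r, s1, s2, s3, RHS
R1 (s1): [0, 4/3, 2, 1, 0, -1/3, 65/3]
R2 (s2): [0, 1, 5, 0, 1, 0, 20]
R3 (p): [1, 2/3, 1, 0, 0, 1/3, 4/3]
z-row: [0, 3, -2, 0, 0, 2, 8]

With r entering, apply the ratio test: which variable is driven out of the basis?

p

Column r entries and ratios — s1: (65/3)/2 = 65/6; s2: 20/5 = 4; p: (4/3)/1 = 4/3.
Smallest ratio is 4/3 in the row of p, so p leaves.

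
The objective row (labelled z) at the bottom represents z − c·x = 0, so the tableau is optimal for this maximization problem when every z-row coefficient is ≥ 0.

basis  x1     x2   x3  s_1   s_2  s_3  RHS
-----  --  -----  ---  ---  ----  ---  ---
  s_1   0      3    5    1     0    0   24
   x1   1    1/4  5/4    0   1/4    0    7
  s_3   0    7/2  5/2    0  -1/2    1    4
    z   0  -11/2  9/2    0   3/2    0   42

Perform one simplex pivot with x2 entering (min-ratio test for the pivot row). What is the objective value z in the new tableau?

338/7

Ratio test on column x2 — row 1: 24/3 = 8; row 2: 7/(1/4) = 28; row 3: 4/(7/2) = 8/7. Minimum is 8/7 at row 3 (s_3 leaves); pivot element 7/2.
Pivot on row 3; the z-row RHS becomes 42 − (-11/2)·(8/7) = 338/7.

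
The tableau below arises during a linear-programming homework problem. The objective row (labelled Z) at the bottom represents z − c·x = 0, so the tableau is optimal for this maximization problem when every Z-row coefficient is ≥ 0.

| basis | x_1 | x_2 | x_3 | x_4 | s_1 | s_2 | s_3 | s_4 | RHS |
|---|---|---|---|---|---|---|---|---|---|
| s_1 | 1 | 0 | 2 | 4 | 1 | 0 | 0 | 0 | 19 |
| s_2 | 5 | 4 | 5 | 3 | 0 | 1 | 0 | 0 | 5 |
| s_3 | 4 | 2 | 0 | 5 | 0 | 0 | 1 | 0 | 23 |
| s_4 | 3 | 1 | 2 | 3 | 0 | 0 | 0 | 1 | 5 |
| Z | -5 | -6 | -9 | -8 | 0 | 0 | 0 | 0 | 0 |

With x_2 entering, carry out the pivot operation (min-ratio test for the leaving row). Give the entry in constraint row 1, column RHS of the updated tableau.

19

Ratio test on column x_2 — row 1: entry 0 ≤ 0; row 2: 5/4 = 5/4; row 3: 23/2 = 23/2; row 4: 5/1 = 5. Minimum is 5/4 at row 2 (s_2 leaves); pivot element 4.
Divide row 2 by 4; eliminate column x_2 from the other rows.
Row 1 update in column RHS: 19 − 0·(5/4) = 19.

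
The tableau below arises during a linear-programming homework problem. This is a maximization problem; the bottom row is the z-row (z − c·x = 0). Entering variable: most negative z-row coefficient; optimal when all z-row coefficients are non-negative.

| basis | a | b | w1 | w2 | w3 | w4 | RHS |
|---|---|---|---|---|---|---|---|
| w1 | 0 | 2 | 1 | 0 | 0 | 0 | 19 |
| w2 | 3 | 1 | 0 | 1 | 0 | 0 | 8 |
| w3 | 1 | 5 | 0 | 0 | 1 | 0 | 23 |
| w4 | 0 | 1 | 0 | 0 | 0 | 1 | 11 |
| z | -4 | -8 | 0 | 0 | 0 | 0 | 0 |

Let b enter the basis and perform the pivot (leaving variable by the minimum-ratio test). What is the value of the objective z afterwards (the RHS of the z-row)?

Ratio test on column b — row 1: 19/2 = 19/2; row 2: 8/1 = 8; row 3: 23/5 = 23/5; row 4: 11/1 = 11. Minimum is 23/5 at row 3 (w3 leaves); pivot element 5.
Pivot on row 3; the z-row RHS becomes 0 − (-8)·(23/5) = 184/5.

184/5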